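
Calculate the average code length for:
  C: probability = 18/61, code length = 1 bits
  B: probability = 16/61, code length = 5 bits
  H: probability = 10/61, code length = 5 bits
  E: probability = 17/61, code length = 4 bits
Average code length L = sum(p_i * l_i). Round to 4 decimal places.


Weighted contributions p_i * l_i:
  C: (18/61) * 1 = 18/61
  B: (16/61) * 5 = 80/61
  H: (10/61) * 5 = 50/61
  E: (17/61) * 4 = 68/61
Sum = (18 + 80 + 50 + 68)/61 = 216/61

L = 216/61 = 3.5410 bits/symbol


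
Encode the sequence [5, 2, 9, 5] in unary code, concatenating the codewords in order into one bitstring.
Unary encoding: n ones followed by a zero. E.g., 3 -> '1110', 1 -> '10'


Encode each number as n ones followed by a terminating 0:
  5 -> 111110 (6 bits)
  2 -> 110 (3 bits)
  9 -> 1111111110 (10 bits)
  5 -> 111110 (6 bits)
Total length = 6 + 3 + 10 + 6 = 25 bits.

Unary([5, 2, 9, 5]) = 1111101101111111110111110 (25 bits)


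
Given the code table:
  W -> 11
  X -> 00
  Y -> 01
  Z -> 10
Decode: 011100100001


Decoding:
01 -> Y
11 -> W
00 -> X
10 -> Z
00 -> X
01 -> Y


Result: YWXZXY


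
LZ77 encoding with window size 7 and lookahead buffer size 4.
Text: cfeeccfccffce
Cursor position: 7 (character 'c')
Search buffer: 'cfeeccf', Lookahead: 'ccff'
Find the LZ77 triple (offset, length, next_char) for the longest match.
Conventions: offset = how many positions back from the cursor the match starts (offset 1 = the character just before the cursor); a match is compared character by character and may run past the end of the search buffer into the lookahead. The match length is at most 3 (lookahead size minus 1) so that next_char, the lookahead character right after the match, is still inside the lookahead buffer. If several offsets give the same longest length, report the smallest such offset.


Try each offset into the search buffer:
  offset=1 (pos 6, char 'f'): match length 0
  offset=2 (pos 5, char 'c'): match length 1
  offset=3 (pos 4, char 'c'): match length 3
  offset=4 (pos 3, char 'e'): match length 0
  offset=5 (pos 2, char 'e'): match length 0
  offset=6 (pos 1, char 'f'): match length 0
  offset=7 (pos 0, char 'c'): match length 1
Longest match has length 3 at offset 3.
next_char = character at position 7 + 3 = 10 -> 'f'

Best match: offset=3, length=3 (matching 'ccf' starting at position 4)
LZ77 triple: (3, 3, 'f')


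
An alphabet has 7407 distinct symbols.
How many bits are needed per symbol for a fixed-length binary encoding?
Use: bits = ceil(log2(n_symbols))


log2(7407) = 12.8547
Bracket: 2^12 = 4096 < 7407 <= 2^13 = 8192
So ceil(log2(7407)) = 13

bits = ceil(log2(7407)) = ceil(12.8547) = 13 bits


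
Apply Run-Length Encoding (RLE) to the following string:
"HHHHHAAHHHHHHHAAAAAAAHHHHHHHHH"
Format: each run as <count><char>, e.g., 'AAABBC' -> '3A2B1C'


Scanning runs left to right:
  i=0: run of 'H' x 5 -> '5H'
  i=5: run of 'A' x 2 -> '2A'
  i=7: run of 'H' x 7 -> '7H'
  i=14: run of 'A' x 7 -> '7A'
  i=21: run of 'H' x 9 -> '9H'

RLE = 5H2A7H7A9H


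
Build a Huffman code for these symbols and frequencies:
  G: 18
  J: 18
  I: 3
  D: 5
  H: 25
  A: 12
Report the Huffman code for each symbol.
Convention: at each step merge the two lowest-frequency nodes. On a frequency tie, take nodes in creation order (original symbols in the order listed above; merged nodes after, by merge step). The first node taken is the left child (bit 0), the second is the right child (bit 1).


Huffman tree construction:
Step 1: Merge I(3) + D(5) = 8
Step 2: Merge (I+D)(8) + A(12) = 20
Step 3: Merge G(18) + J(18) = 36
Step 4: Merge ((I+D)+A)(20) + H(25) = 45
Step 5: Merge (G+J)(36) + (((I+D)+A)+H)(45) = 81
Read each symbol's code off the tree from the root (left child = 0, right child = 1).

Codes:
  G: 00 (length 2)
  J: 01 (length 2)
  I: 1000 (length 4)
  D: 1001 (length 4)
  H: 11 (length 2)
  A: 101 (length 3)
Average code length: 190/81 = 2.3457 bits/symbol


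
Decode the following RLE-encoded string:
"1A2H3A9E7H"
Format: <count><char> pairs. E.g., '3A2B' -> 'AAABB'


Expanding each <count><char> pair:
  1A -> 'A'
  2H -> 'HH'
  3A -> 'AAA'
  9E -> 'EEEEEEEEE'
  7H -> 'HHHHHHH'

Decoded = AHHAAAEEEEEEEEEHHHHHHH


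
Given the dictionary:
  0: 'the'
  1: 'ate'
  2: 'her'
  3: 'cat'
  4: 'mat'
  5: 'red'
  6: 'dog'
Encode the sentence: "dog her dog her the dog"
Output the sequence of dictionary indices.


Look up each word in the dictionary:
  'dog' -> 6
  'her' -> 2
  'dog' -> 6
  'her' -> 2
  'the' -> 0
  'dog' -> 6

Encoded: [6, 2, 6, 2, 0, 6]


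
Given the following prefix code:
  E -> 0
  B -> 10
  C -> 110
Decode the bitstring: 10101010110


Decoding step by step:
Bits 10 -> B
Bits 10 -> B
Bits 10 -> B
Bits 10 -> B
Bits 110 -> C


Decoded message: BBBBC


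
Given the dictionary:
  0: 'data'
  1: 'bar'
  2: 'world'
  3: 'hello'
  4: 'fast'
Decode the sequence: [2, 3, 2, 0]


Look up each index in the dictionary:
  2 -> 'world'
  3 -> 'hello'
  2 -> 'world'
  0 -> 'data'

Decoded: "world hello world data"


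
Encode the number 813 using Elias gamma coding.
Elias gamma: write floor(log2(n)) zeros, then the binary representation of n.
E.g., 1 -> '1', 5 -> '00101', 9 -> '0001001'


num_bits = floor(log2(813)) + 1 = 10
leading_zeros = num_bits - 1 = 9
binary(813) = 1100101101

Elias gamma(813) = '000000000' + '1100101101' = 0000000001100101101 (19 bits)


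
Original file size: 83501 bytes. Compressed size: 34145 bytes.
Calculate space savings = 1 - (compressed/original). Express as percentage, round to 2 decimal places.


ratio = compressed/original = 34145/83501 = 0.408917
savings = 1 - ratio = 1 - 0.408917 = 0.591083
as a percentage: 0.591083 * 100 = 59.11%

Space savings = 1 - 34145/83501 = 59.11%


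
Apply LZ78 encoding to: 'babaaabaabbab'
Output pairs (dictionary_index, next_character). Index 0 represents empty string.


LZ78 encoding steps:
Dictionary: {0: ''}
Step 1: w='' (idx 0), next='b' -> output (0, 'b'), add 'b' as idx 1
Step 2: w='' (idx 0), next='a' -> output (0, 'a'), add 'a' as idx 2
Step 3: w='b' (idx 1), next='a' -> output (1, 'a'), add 'ba' as idx 3
Step 4: w='a' (idx 2), next='a' -> output (2, 'a'), add 'aa' as idx 4
Step 5: w='ba' (idx 3), next='a' -> output (3, 'a'), add 'baa' as idx 5
Step 6: w='b' (idx 1), next='b' -> output (1, 'b'), add 'bb' as idx 6
Step 7: w='a' (idx 2), next='b' -> output (2, 'b'), add 'ab' as idx 7


Encoded: [(0, 'b'), (0, 'a'), (1, 'a'), (2, 'a'), (3, 'a'), (1, 'b'), (2, 'b')]


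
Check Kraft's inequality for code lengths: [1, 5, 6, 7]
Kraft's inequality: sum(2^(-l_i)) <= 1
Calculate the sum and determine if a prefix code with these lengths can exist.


Sum = 2^(-1) + 2^(-5) + 2^(-6) + 2^(-7)
    = 0.5 + 0.03125 + 0.015625 + 0.0078125
    = 71/128 = 0.5546875
Since 0.5546875 <= 1, Kraft's inequality IS satisfied.
A prefix code with these lengths CAN exist.

Kraft sum = 0.5546875. Satisfied.


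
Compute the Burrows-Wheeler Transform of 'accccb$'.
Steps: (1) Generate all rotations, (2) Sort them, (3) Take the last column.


Rotations (sorted):
  0: $accccb -> last char: b
  1: accccb$ -> last char: $
  2: b$acccc -> last char: c
  3: cb$accc -> last char: c
  4: ccb$acc -> last char: c
  5: cccb$ac -> last char: c
  6: ccccb$a -> last char: a


BWT = b$cccca


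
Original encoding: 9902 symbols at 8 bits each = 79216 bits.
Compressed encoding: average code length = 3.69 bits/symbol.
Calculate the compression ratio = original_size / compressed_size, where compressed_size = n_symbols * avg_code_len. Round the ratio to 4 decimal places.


original_size = n_symbols * orig_bits = 9902 * 8 = 79216 bits
compressed_size = n_symbols * avg_code_len = 9902 * 3.69 = 36538.38 bits
ratio = original_size / compressed_size = 79216 / 36538.38 = 2.168

Compression ratio = 2.168


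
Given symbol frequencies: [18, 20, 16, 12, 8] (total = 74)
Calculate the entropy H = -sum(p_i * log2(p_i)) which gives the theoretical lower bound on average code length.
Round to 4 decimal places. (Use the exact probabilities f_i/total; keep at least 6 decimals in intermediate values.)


Per-symbol terms -p_i * log2(p_i) with p_i = f_i/74:
  p = 18/74 = 0.243243: log2(p) = -2.039528, -p*log2(p) = 0.496101
  p = 20/74 = 0.270270: log2(p) = -1.887525, -p*log2(p) = 0.510142
  p = 16/74 = 0.216216: log2(p) = -2.209453, -p*log2(p) = 0.477720
  p = 12/74 = 0.162162: log2(p) = -2.624491, -p*log2(p) = 0.425593
  p = 8/74 = 0.108108: log2(p) = -3.209453, -p*log2(p) = 0.346968
H = 0.496101 + 0.510142 + 0.477720 + 0.425593 + 0.346968 = 2.256524

H = 2.2565 bits/symbol


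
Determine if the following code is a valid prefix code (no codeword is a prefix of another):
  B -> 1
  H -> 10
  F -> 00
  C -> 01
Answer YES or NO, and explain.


Checking each pair (does one codeword prefix another?):
  B='1' vs H='10': prefix -- VIOLATION

NO -- this is NOT a valid prefix code. B (1) is a prefix of H (10).


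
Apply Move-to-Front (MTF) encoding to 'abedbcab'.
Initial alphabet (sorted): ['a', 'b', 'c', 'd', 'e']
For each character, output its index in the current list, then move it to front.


MTF encoding:
'a': index 0 in ['a', 'b', 'c', 'd', 'e'] -> ['a', 'b', 'c', 'd', 'e']
'b': index 1 in ['a', 'b', 'c', 'd', 'e'] -> ['b', 'a', 'c', 'd', 'e']
'e': index 4 in ['b', 'a', 'c', 'd', 'e'] -> ['e', 'b', 'a', 'c', 'd']
'd': index 4 in ['e', 'b', 'a', 'c', 'd'] -> ['d', 'e', 'b', 'a', 'c']
'b': index 2 in ['d', 'e', 'b', 'a', 'c'] -> ['b', 'd', 'e', 'a', 'c']
'c': index 4 in ['b', 'd', 'e', 'a', 'c'] -> ['c', 'b', 'd', 'e', 'a']
'a': index 4 in ['c', 'b', 'd', 'e', 'a'] -> ['a', 'c', 'b', 'd', 'e']
'b': index 2 in ['a', 'c', 'b', 'd', 'e'] -> ['b', 'a', 'c', 'd', 'e']


Output: [0, 1, 4, 4, 2, 4, 4, 2]


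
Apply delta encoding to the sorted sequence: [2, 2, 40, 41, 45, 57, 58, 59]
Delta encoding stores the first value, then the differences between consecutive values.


First value: 2
Deltas:
  2 - 2 = 0
  40 - 2 = 38
  41 - 40 = 1
  45 - 41 = 4
  57 - 45 = 12
  58 - 57 = 1
  59 - 58 = 1


Delta encoded: [2, 0, 38, 1, 4, 12, 1, 1]


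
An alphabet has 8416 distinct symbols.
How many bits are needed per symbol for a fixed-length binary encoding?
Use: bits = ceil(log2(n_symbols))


log2(8416) = 13.0389
Bracket: 2^13 = 8192 < 8416 <= 2^14 = 16384
So ceil(log2(8416)) = 14

bits = ceil(log2(8416)) = ceil(13.0389) = 14 bits


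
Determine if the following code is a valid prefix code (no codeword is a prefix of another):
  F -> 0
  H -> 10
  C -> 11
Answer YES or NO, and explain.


Checking each pair (does one codeword prefix another?):
  F='0' vs H='10': no prefix
  F='0' vs C='11': no prefix
  H='10' vs F='0': no prefix
  H='10' vs C='11': no prefix
  C='11' vs F='0': no prefix
  C='11' vs H='10': no prefix
No violation found over all pairs.

YES -- this is a valid prefix code. No codeword is a prefix of any other codeword.


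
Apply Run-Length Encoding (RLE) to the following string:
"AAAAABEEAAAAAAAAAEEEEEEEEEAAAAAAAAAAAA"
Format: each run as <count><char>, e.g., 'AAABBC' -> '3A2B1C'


Scanning runs left to right:
  i=0: run of 'A' x 5 -> '5A'
  i=5: run of 'B' x 1 -> '1B'
  i=6: run of 'E' x 2 -> '2E'
  i=8: run of 'A' x 9 -> '9A'
  i=17: run of 'E' x 9 -> '9E'
  i=26: run of 'A' x 12 -> '12A'

RLE = 5A1B2E9A9E12A


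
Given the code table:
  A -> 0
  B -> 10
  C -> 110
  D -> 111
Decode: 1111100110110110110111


Decoding:
111 -> D
110 -> C
0 -> A
110 -> C
110 -> C
110 -> C
110 -> C
111 -> D


Result: DCACCCCD


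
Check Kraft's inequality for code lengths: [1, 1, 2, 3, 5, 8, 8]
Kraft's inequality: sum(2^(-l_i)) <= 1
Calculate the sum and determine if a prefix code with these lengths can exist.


Sum = 2^(-1) + 2^(-1) + 2^(-2) + 2^(-3) + 2^(-5) + 2^(-8) + 2^(-8)
    = 0.5 + 0.5 + 0.25 + 0.125 + 0.03125 + 0.00390625 + 0.00390625
    = 362/256 = 1.4140625
Since 1.4140625 > 1, Kraft's inequality is NOT satisfied.
A prefix code with these lengths CANNOT exist.

Kraft sum = 1.4140625. Not satisfied.


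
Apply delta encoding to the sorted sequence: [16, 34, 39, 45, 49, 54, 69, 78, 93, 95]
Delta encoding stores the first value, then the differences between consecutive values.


First value: 16
Deltas:
  34 - 16 = 18
  39 - 34 = 5
  45 - 39 = 6
  49 - 45 = 4
  54 - 49 = 5
  69 - 54 = 15
  78 - 69 = 9
  93 - 78 = 15
  95 - 93 = 2


Delta encoded: [16, 18, 5, 6, 4, 5, 15, 9, 15, 2]


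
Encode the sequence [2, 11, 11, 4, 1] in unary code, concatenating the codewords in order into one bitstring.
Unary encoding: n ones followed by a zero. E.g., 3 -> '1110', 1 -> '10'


Encode each number as n ones followed by a terminating 0:
  2 -> 110 (3 bits)
  11 -> 111111111110 (12 bits)
  11 -> 111111111110 (12 bits)
  4 -> 11110 (5 bits)
  1 -> 10 (2 bits)
Total length = 3 + 12 + 12 + 5 + 2 = 34 bits.

Unary([2, 11, 11, 4, 1]) = 1101111111111101111111111101111010 (34 bits)


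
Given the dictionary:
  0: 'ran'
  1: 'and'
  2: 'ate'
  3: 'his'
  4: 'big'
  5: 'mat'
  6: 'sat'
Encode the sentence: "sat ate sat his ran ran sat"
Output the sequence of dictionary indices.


Look up each word in the dictionary:
  'sat' -> 6
  'ate' -> 2
  'sat' -> 6
  'his' -> 3
  'ran' -> 0
  'ran' -> 0
  'sat' -> 6

Encoded: [6, 2, 6, 3, 0, 0, 6]


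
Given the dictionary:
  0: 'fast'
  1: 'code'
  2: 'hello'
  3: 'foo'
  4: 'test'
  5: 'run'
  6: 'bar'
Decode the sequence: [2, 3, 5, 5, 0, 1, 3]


Look up each index in the dictionary:
  2 -> 'hello'
  3 -> 'foo'
  5 -> 'run'
  5 -> 'run'
  0 -> 'fast'
  1 -> 'code'
  3 -> 'foo'

Decoded: "hello foo run run fast code foo"


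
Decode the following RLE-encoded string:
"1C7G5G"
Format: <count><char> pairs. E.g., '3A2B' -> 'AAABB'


Expanding each <count><char> pair:
  1C -> 'C'
  7G -> 'GGGGGGG'
  5G -> 'GGGGG'

Decoded = CGGGGGGGGGGGG


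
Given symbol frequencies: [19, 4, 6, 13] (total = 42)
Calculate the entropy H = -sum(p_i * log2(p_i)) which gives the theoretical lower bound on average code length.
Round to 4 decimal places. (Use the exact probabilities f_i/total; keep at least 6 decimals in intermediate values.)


Per-symbol terms -p_i * log2(p_i) with p_i = f_i/42:
  p = 19/42 = 0.452381: log2(p) = -1.144390, -p*log2(p) = 0.517700
  p = 4/42 = 0.095238: log2(p) = -3.392317, -p*log2(p) = 0.323078
  p = 6/42 = 0.142857: log2(p) = -2.807355, -p*log2(p) = 0.401051
  p = 13/42 = 0.309524: log2(p) = -1.691878, -p*log2(p) = 0.523676
H = 0.517700 + 0.323078 + 0.401051 + 0.523676 = 1.765505

H = 1.7655 bits/symbol


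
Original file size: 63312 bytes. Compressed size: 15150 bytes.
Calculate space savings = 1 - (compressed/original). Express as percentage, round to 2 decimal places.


ratio = compressed/original = 15150/63312 = 0.239291
savings = 1 - ratio = 1 - 0.239291 = 0.760709
as a percentage: 0.760709 * 100 = 76.07%

Space savings = 1 - 15150/63312 = 76.07%


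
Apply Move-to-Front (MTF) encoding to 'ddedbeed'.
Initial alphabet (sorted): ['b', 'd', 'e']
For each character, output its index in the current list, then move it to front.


MTF encoding:
'd': index 1 in ['b', 'd', 'e'] -> ['d', 'b', 'e']
'd': index 0 in ['d', 'b', 'e'] -> ['d', 'b', 'e']
'e': index 2 in ['d', 'b', 'e'] -> ['e', 'd', 'b']
'd': index 1 in ['e', 'd', 'b'] -> ['d', 'e', 'b']
'b': index 2 in ['d', 'e', 'b'] -> ['b', 'd', 'e']
'e': index 2 in ['b', 'd', 'e'] -> ['e', 'b', 'd']
'e': index 0 in ['e', 'b', 'd'] -> ['e', 'b', 'd']
'd': index 2 in ['e', 'b', 'd'] -> ['d', 'e', 'b']


Output: [1, 0, 2, 1, 2, 2, 0, 2]


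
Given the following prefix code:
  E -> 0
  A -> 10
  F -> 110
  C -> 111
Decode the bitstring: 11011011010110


Decoding step by step:
Bits 110 -> F
Bits 110 -> F
Bits 110 -> F
Bits 10 -> A
Bits 110 -> F


Decoded message: FFFAF


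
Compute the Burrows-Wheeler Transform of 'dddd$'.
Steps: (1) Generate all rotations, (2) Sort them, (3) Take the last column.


Rotations (sorted):
  0: $dddd -> last char: d
  1: d$ddd -> last char: d
  2: dd$dd -> last char: d
  3: ddd$d -> last char: d
  4: dddd$ -> last char: $


BWT = dddd$


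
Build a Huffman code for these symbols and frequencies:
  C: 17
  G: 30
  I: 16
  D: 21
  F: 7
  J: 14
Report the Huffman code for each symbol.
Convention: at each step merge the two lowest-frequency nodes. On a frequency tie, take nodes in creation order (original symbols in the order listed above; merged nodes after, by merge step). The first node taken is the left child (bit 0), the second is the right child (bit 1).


Huffman tree construction:
Step 1: Merge F(7) + J(14) = 21
Step 2: Merge I(16) + C(17) = 33
Step 3: Merge D(21) + (F+J)(21) = 42
Step 4: Merge G(30) + (I+C)(33) = 63
Step 5: Merge (D+(F+J))(42) + (G+(I+C))(63) = 105
Read each symbol's code off the tree from the root (left child = 0, right child = 1).

Codes:
  C: 111 (length 3)
  G: 10 (length 2)
  I: 110 (length 3)
  D: 00 (length 2)
  F: 010 (length 3)
  J: 011 (length 3)
Average code length: 264/105 = 2.5143 bits/symbol


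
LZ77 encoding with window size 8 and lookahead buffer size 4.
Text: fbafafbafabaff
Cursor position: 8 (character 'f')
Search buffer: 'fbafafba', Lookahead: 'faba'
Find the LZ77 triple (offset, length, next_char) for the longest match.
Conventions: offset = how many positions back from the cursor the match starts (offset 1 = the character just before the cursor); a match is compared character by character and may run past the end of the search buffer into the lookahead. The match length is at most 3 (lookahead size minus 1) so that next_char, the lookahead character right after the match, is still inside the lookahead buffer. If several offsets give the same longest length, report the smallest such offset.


Try each offset into the search buffer:
  offset=1 (pos 7, char 'a'): match length 0
  offset=2 (pos 6, char 'b'): match length 0
  offset=3 (pos 5, char 'f'): match length 1
  offset=4 (pos 4, char 'a'): match length 0
  offset=5 (pos 3, char 'f'): match length 2
  offset=6 (pos 2, char 'a'): match length 0
  offset=7 (pos 1, char 'b'): match length 0
  offset=8 (pos 0, char 'f'): match length 1
Longest match has length 2 at offset 5.
next_char = character at position 8 + 2 = 10 -> 'b'

Best match: offset=5, length=2 (matching 'fa' starting at position 3)
LZ77 triple: (5, 2, 'b')


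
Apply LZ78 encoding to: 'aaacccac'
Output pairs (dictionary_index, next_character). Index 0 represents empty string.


LZ78 encoding steps:
Dictionary: {0: ''}
Step 1: w='' (idx 0), next='a' -> output (0, 'a'), add 'a' as idx 1
Step 2: w='a' (idx 1), next='a' -> output (1, 'a'), add 'aa' as idx 2
Step 3: w='' (idx 0), next='c' -> output (0, 'c'), add 'c' as idx 3
Step 4: w='c' (idx 3), next='c' -> output (3, 'c'), add 'cc' as idx 4
Step 5: w='a' (idx 1), next='c' -> output (1, 'c'), add 'ac' as idx 5


Encoded: [(0, 'a'), (1, 'a'), (0, 'c'), (3, 'c'), (1, 'c')]


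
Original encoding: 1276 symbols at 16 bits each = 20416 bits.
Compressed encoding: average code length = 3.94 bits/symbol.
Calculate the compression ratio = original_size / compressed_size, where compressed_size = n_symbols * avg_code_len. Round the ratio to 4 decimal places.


original_size = n_symbols * orig_bits = 1276 * 16 = 20416 bits
compressed_size = n_symbols * avg_code_len = 1276 * 3.94 = 5027.44 bits
ratio = original_size / compressed_size = 20416 / 5027.44 = 4.0609

Compression ratio = 4.0609


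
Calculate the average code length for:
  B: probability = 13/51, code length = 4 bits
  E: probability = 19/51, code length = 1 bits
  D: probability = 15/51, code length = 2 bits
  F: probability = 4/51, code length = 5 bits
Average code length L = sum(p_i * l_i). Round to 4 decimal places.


Weighted contributions p_i * l_i:
  B: (13/51) * 4 = 52/51
  E: (19/51) * 1 = 19/51
  D: (15/51) * 2 = 30/51
  F: (4/51) * 5 = 20/51
Sum = (52 + 19 + 30 + 20)/51 = 121/51

L = 121/51 = 2.3725 bits/symbol


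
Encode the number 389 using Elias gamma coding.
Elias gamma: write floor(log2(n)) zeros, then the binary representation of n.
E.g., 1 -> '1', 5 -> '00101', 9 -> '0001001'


num_bits = floor(log2(389)) + 1 = 9
leading_zeros = num_bits - 1 = 8
binary(389) = 110000101

Elias gamma(389) = '00000000' + '110000101' = 00000000110000101 (17 bits)


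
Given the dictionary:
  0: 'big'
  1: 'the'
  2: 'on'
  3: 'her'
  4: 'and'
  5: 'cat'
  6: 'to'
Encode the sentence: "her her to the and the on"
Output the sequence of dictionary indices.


Look up each word in the dictionary:
  'her' -> 3
  'her' -> 3
  'to' -> 6
  'the' -> 1
  'and' -> 4
  'the' -> 1
  'on' -> 2

Encoded: [3, 3, 6, 1, 4, 1, 2]


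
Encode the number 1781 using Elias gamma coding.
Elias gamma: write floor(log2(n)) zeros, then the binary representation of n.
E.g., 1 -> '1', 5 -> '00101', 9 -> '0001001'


num_bits = floor(log2(1781)) + 1 = 11
leading_zeros = num_bits - 1 = 10
binary(1781) = 11011110101

Elias gamma(1781) = '0000000000' + '11011110101' = 000000000011011110101 (21 bits)


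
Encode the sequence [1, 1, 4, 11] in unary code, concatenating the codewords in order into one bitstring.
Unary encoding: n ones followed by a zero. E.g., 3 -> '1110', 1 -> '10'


Encode each number as n ones followed by a terminating 0:
  1 -> 10 (2 bits)
  1 -> 10 (2 bits)
  4 -> 11110 (5 bits)
  11 -> 111111111110 (12 bits)
Total length = 2 + 2 + 5 + 12 = 21 bits.

Unary([1, 1, 4, 11]) = 101011110111111111110 (21 bits)


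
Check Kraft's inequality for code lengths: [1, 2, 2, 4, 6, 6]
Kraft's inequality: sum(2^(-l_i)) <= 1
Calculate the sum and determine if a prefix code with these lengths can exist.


Sum = 2^(-1) + 2^(-2) + 2^(-2) + 2^(-4) + 2^(-6) + 2^(-6)
    = 0.5 + 0.25 + 0.25 + 0.0625 + 0.015625 + 0.015625
    = 70/64 = 1.09375
Since 1.09375 > 1, Kraft's inequality is NOT satisfied.
A prefix code with these lengths CANNOT exist.

Kraft sum = 1.09375. Not satisfied.


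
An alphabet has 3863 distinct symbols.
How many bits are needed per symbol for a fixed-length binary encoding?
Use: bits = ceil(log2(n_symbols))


log2(3863) = 11.9155
Bracket: 2^11 = 2048 < 3863 <= 2^12 = 4096
So ceil(log2(3863)) = 12

bits = ceil(log2(3863)) = ceil(11.9155) = 12 bits


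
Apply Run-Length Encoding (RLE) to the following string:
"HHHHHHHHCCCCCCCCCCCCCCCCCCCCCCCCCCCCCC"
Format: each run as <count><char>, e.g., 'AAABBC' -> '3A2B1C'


Scanning runs left to right:
  i=0: run of 'H' x 8 -> '8H'
  i=8: run of 'C' x 30 -> '30C'

RLE = 8H30C


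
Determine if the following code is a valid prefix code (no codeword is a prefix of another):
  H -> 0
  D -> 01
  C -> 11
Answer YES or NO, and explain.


Checking each pair (does one codeword prefix another?):
  H='0' vs D='01': prefix -- VIOLATION

NO -- this is NOT a valid prefix code. H (0) is a prefix of D (01).


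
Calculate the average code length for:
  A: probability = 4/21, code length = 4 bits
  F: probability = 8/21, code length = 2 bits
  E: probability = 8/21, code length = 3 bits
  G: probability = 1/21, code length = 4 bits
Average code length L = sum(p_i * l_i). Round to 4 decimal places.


Weighted contributions p_i * l_i:
  A: (4/21) * 4 = 16/21
  F: (8/21) * 2 = 16/21
  E: (8/21) * 3 = 24/21
  G: (1/21) * 4 = 4/21
Sum = (16 + 16 + 24 + 4)/21 = 60/21

L = 60/21 = 2.8571 bits/symbol


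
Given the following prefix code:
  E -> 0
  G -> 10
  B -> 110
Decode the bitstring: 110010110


Decoding step by step:
Bits 110 -> B
Bits 0 -> E
Bits 10 -> G
Bits 110 -> B


Decoded message: BEGB


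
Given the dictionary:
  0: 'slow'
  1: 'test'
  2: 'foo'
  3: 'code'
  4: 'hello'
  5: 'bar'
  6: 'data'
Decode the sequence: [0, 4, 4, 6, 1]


Look up each index in the dictionary:
  0 -> 'slow'
  4 -> 'hello'
  4 -> 'hello'
  6 -> 'data'
  1 -> 'test'

Decoded: "slow hello hello data test"


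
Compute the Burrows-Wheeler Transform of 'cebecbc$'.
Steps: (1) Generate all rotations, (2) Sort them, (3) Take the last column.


Rotations (sorted):
  0: $cebecbc -> last char: c
  1: bc$cebec -> last char: c
  2: becbc$ce -> last char: e
  3: c$cebecb -> last char: b
  4: cbc$cebe -> last char: e
  5: cebecbc$ -> last char: $
  6: ebecbc$c -> last char: c
  7: ecbc$ceb -> last char: b


BWT = ccebe$cb


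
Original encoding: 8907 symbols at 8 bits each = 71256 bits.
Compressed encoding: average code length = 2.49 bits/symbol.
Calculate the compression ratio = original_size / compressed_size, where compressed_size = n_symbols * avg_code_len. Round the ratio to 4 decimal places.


original_size = n_symbols * orig_bits = 8907 * 8 = 71256 bits
compressed_size = n_symbols * avg_code_len = 8907 * 2.49 = 22178.43 bits
ratio = original_size / compressed_size = 71256 / 22178.43 = 3.2129

Compression ratio = 3.2129


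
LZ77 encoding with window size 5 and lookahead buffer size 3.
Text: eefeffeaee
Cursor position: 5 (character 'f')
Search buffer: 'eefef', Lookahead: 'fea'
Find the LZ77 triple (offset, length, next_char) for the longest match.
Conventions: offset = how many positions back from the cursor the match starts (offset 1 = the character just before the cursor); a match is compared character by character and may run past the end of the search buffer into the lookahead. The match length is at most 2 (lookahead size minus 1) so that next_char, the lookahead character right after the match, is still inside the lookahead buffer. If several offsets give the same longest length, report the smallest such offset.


Try each offset into the search buffer:
  offset=1 (pos 4, char 'f'): match length 1
  offset=2 (pos 3, char 'e'): match length 0
  offset=3 (pos 2, char 'f'): match length 2
  offset=4 (pos 1, char 'e'): match length 0
  offset=5 (pos 0, char 'e'): match length 0
Longest match has length 2 at offset 3.
next_char = character at position 5 + 2 = 7 -> 'a'

Best match: offset=3, length=2 (matching 'fe' starting at position 2)
LZ77 triple: (3, 2, 'a')


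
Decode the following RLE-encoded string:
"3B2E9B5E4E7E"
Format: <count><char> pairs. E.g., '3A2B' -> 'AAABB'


Expanding each <count><char> pair:
  3B -> 'BBB'
  2E -> 'EE'
  9B -> 'BBBBBBBBB'
  5E -> 'EEEEE'
  4E -> 'EEEE'
  7E -> 'EEEEEEE'

Decoded = BBBEEBBBBBBBBBEEEEEEEEEEEEEEEE


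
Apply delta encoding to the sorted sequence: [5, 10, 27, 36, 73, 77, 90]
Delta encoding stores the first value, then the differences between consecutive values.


First value: 5
Deltas:
  10 - 5 = 5
  27 - 10 = 17
  36 - 27 = 9
  73 - 36 = 37
  77 - 73 = 4
  90 - 77 = 13


Delta encoded: [5, 5, 17, 9, 37, 4, 13]


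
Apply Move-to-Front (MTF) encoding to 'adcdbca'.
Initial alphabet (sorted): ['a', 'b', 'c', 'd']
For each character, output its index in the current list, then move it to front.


MTF encoding:
'a': index 0 in ['a', 'b', 'c', 'd'] -> ['a', 'b', 'c', 'd']
'd': index 3 in ['a', 'b', 'c', 'd'] -> ['d', 'a', 'b', 'c']
'c': index 3 in ['d', 'a', 'b', 'c'] -> ['c', 'd', 'a', 'b']
'd': index 1 in ['c', 'd', 'a', 'b'] -> ['d', 'c', 'a', 'b']
'b': index 3 in ['d', 'c', 'a', 'b'] -> ['b', 'd', 'c', 'a']
'c': index 2 in ['b', 'd', 'c', 'a'] -> ['c', 'b', 'd', 'a']
'a': index 3 in ['c', 'b', 'd', 'a'] -> ['a', 'c', 'b', 'd']


Output: [0, 3, 3, 1, 3, 2, 3]


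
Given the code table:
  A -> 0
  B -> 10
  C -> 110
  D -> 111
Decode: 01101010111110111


Decoding:
0 -> A
110 -> C
10 -> B
10 -> B
111 -> D
110 -> C
111 -> D


Result: ACBBDCD


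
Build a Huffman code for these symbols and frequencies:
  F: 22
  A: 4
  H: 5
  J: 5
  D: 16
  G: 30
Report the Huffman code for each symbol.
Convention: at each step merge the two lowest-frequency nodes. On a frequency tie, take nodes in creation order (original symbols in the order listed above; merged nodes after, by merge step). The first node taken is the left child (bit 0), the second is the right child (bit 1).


Huffman tree construction:
Step 1: Merge A(4) + H(5) = 9
Step 2: Merge J(5) + (A+H)(9) = 14
Step 3: Merge (J+(A+H))(14) + D(16) = 30
Step 4: Merge F(22) + G(30) = 52
Step 5: Merge ((J+(A+H))+D)(30) + (F+G)(52) = 82
Read each symbol's code off the tree from the root (left child = 0, right child = 1).

Codes:
  F: 10 (length 2)
  A: 0010 (length 4)
  H: 0011 (length 4)
  J: 000 (length 3)
  D: 01 (length 2)
  G: 11 (length 2)
Average code length: 187/82 = 2.2805 bits/symbol


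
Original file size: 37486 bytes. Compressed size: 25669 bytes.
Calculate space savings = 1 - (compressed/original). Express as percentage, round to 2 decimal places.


ratio = compressed/original = 25669/37486 = 0.684762
savings = 1 - ratio = 1 - 0.684762 = 0.315238
as a percentage: 0.315238 * 100 = 31.52%

Space savings = 1 - 25669/37486 = 31.52%


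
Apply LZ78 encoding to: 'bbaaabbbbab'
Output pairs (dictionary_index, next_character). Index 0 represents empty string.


LZ78 encoding steps:
Dictionary: {0: ''}
Step 1: w='' (idx 0), next='b' -> output (0, 'b'), add 'b' as idx 1
Step 2: w='b' (idx 1), next='a' -> output (1, 'a'), add 'ba' as idx 2
Step 3: w='' (idx 0), next='a' -> output (0, 'a'), add 'a' as idx 3
Step 4: w='a' (idx 3), next='b' -> output (3, 'b'), add 'ab' as idx 4
Step 5: w='b' (idx 1), next='b' -> output (1, 'b'), add 'bb' as idx 5
Step 6: w='ba' (idx 2), next='b' -> output (2, 'b'), add 'bab' as idx 6


Encoded: [(0, 'b'), (1, 'a'), (0, 'a'), (3, 'b'), (1, 'b'), (2, 'b')]


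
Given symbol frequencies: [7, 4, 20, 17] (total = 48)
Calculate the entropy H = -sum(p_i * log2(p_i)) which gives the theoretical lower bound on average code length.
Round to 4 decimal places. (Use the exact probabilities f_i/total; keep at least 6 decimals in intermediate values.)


Per-symbol terms -p_i * log2(p_i) with p_i = f_i/48:
  p = 7/48 = 0.145833: log2(p) = -2.777608, -p*log2(p) = 0.405068
  p = 4/48 = 0.083333: log2(p) = -3.584963, -p*log2(p) = 0.298747
  p = 20/48 = 0.416667: log2(p) = -1.263034, -p*log2(p) = 0.526264
  p = 17/48 = 0.354167: log2(p) = -1.497500, -p*log2(p) = 0.530364
H = 0.405068 + 0.298747 + 0.526264 + 0.530364 = 1.760443

H = 1.7604 bits/symbol


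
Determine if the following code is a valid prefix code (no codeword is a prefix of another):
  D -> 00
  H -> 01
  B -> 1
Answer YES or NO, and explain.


Checking each pair (does one codeword prefix another?):
  D='00' vs H='01': no prefix
  D='00' vs B='1': no prefix
  H='01' vs D='00': no prefix
  H='01' vs B='1': no prefix
  B='1' vs D='00': no prefix
  B='1' vs H='01': no prefix
No violation found over all pairs.

YES -- this is a valid prefix code. No codeword is a prefix of any other codeword.


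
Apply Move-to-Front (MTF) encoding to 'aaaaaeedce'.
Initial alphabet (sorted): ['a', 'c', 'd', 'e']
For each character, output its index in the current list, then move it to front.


MTF encoding:
'a': index 0 in ['a', 'c', 'd', 'e'] -> ['a', 'c', 'd', 'e']
'a': index 0 in ['a', 'c', 'd', 'e'] -> ['a', 'c', 'd', 'e']
'a': index 0 in ['a', 'c', 'd', 'e'] -> ['a', 'c', 'd', 'e']
'a': index 0 in ['a', 'c', 'd', 'e'] -> ['a', 'c', 'd', 'e']
'a': index 0 in ['a', 'c', 'd', 'e'] -> ['a', 'c', 'd', 'e']
'e': index 3 in ['a', 'c', 'd', 'e'] -> ['e', 'a', 'c', 'd']
'e': index 0 in ['e', 'a', 'c', 'd'] -> ['e', 'a', 'c', 'd']
'd': index 3 in ['e', 'a', 'c', 'd'] -> ['d', 'e', 'a', 'c']
'c': index 3 in ['d', 'e', 'a', 'c'] -> ['c', 'd', 'e', 'a']
'e': index 2 in ['c', 'd', 'e', 'a'] -> ['e', 'c', 'd', 'a']


Output: [0, 0, 0, 0, 0, 3, 0, 3, 3, 2]


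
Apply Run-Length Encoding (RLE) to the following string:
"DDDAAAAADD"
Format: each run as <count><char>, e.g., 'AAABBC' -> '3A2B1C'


Scanning runs left to right:
  i=0: run of 'D' x 3 -> '3D'
  i=3: run of 'A' x 5 -> '5A'
  i=8: run of 'D' x 2 -> '2D'

RLE = 3D5A2D


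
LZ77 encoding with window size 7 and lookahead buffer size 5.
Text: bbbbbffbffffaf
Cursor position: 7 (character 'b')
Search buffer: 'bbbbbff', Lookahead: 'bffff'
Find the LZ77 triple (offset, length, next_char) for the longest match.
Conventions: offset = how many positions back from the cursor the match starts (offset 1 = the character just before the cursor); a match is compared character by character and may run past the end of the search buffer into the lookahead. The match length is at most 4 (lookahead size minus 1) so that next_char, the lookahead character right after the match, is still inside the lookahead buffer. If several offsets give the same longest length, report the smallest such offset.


Try each offset into the search buffer:
  offset=1 (pos 6, char 'f'): match length 0
  offset=2 (pos 5, char 'f'): match length 0
  offset=3 (pos 4, char 'b'): match length 3
  offset=4 (pos 3, char 'b'): match length 1
  offset=5 (pos 2, char 'b'): match length 1
  offset=6 (pos 1, char 'b'): match length 1
  offset=7 (pos 0, char 'b'): match length 1
Longest match has length 3 at offset 3.
next_char = character at position 7 + 3 = 10 -> 'f'

Best match: offset=3, length=3 (matching 'bff' starting at position 4)
LZ77 triple: (3, 3, 'f')


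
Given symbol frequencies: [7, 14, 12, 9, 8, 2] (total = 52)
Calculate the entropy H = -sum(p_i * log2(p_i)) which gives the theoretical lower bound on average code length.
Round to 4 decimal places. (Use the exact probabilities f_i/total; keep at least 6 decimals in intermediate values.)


Per-symbol terms -p_i * log2(p_i) with p_i = f_i/52:
  p = 7/52 = 0.134615: log2(p) = -2.893085, -p*log2(p) = 0.389454
  p = 14/52 = 0.269231: log2(p) = -1.893085, -p*log2(p) = 0.509677
  p = 12/52 = 0.230769: log2(p) = -2.115477, -p*log2(p) = 0.488187
  p = 9/52 = 0.173077: log2(p) = -2.530515, -p*log2(p) = 0.437974
  p = 8/52 = 0.153846: log2(p) = -2.700440, -p*log2(p) = 0.415452
  p = 2/52 = 0.038462: log2(p) = -4.700440, -p*log2(p) = 0.180786
H = 0.389454 + 0.509677 + 0.488187 + 0.437974 + 0.415452 + 0.180786 = 2.421530

H = 2.4215 bits/symbol


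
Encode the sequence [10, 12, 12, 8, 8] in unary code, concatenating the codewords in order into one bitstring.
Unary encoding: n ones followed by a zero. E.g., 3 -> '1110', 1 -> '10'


Encode each number as n ones followed by a terminating 0:
  10 -> 11111111110 (11 bits)
  12 -> 1111111111110 (13 bits)
  12 -> 1111111111110 (13 bits)
  8 -> 111111110 (9 bits)
  8 -> 111111110 (9 bits)
Total length = 11 + 13 + 13 + 9 + 9 = 55 bits.

Unary([10, 12, 12, 8, 8]) = 1111111111011111111111101111111111110111111110111111110 (55 bits)


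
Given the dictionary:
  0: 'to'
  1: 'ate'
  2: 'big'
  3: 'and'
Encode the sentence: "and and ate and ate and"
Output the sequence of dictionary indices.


Look up each word in the dictionary:
  'and' -> 3
  'and' -> 3
  'ate' -> 1
  'and' -> 3
  'ate' -> 1
  'and' -> 3

Encoded: [3, 3, 1, 3, 1, 3]


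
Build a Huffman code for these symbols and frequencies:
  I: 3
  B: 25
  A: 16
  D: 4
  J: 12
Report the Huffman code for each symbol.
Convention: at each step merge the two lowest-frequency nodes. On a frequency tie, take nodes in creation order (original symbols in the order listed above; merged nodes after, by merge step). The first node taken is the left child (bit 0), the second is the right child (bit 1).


Huffman tree construction:
Step 1: Merge I(3) + D(4) = 7
Step 2: Merge (I+D)(7) + J(12) = 19
Step 3: Merge A(16) + ((I+D)+J)(19) = 35
Step 4: Merge B(25) + (A+((I+D)+J))(35) = 60
Read each symbol's code off the tree from the root (left child = 0, right child = 1).

Codes:
  I: 1100 (length 4)
  B: 0 (length 1)
  A: 10 (length 2)
  D: 1101 (length 4)
  J: 111 (length 3)
Average code length: 121/60 = 2.0167 bits/symbol


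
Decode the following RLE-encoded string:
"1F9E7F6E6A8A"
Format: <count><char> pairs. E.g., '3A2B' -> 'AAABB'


Expanding each <count><char> pair:
  1F -> 'F'
  9E -> 'EEEEEEEEE'
  7F -> 'FFFFFFF'
  6E -> 'EEEEEE'
  6A -> 'AAAAAA'
  8A -> 'AAAAAAAA'

Decoded = FEEEEEEEEEFFFFFFFEEEEEEAAAAAAAAAAAAAA


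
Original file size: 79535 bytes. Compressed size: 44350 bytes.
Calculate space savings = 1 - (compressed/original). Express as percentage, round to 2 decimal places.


ratio = compressed/original = 44350/79535 = 0.557616
savings = 1 - ratio = 1 - 0.557616 = 0.442384
as a percentage: 0.442384 * 100 = 44.24%

Space savings = 1 - 44350/79535 = 44.24%


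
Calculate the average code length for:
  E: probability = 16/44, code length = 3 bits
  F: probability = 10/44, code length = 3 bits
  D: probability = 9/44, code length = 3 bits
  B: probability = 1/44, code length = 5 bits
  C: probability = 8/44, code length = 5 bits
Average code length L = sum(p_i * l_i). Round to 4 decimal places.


Weighted contributions p_i * l_i:
  E: (16/44) * 3 = 48/44
  F: (10/44) * 3 = 30/44
  D: (9/44) * 3 = 27/44
  B: (1/44) * 5 = 5/44
  C: (8/44) * 5 = 40/44
Sum = (48 + 30 + 27 + 5 + 40)/44 = 150/44

L = 150/44 = 3.4091 bits/symbol


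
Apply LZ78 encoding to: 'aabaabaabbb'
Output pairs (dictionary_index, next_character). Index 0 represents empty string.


LZ78 encoding steps:
Dictionary: {0: ''}
Step 1: w='' (idx 0), next='a' -> output (0, 'a'), add 'a' as idx 1
Step 2: w='a' (idx 1), next='b' -> output (1, 'b'), add 'ab' as idx 2
Step 3: w='a' (idx 1), next='a' -> output (1, 'a'), add 'aa' as idx 3
Step 4: w='' (idx 0), next='b' -> output (0, 'b'), add 'b' as idx 4
Step 5: w='aa' (idx 3), next='b' -> output (3, 'b'), add 'aab' as idx 5
Step 6: w='b' (idx 4), next='b' -> output (4, 'b'), add 'bb' as idx 6


Encoded: [(0, 'a'), (1, 'b'), (1, 'a'), (0, 'b'), (3, 'b'), (4, 'b')]


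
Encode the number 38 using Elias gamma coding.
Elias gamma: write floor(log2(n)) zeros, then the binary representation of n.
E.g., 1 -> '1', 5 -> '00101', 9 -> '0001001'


num_bits = floor(log2(38)) + 1 = 6
leading_zeros = num_bits - 1 = 5
binary(38) = 100110

Elias gamma(38) = '00000' + '100110' = 00000100110 (11 bits)


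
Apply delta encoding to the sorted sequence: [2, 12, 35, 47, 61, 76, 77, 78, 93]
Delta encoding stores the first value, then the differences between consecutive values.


First value: 2
Deltas:
  12 - 2 = 10
  35 - 12 = 23
  47 - 35 = 12
  61 - 47 = 14
  76 - 61 = 15
  77 - 76 = 1
  78 - 77 = 1
  93 - 78 = 15


Delta encoded: [2, 10, 23, 12, 14, 15, 1, 1, 15]


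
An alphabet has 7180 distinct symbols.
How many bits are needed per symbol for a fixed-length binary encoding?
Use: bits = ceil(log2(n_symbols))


log2(7180) = 12.8098
Bracket: 2^12 = 4096 < 7180 <= 2^13 = 8192
So ceil(log2(7180)) = 13

bits = ceil(log2(7180)) = ceil(12.8098) = 13 bits


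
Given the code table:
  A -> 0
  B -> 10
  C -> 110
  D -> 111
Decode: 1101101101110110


Decoding:
110 -> C
110 -> C
110 -> C
111 -> D
0 -> A
110 -> C


Result: CCCDAC


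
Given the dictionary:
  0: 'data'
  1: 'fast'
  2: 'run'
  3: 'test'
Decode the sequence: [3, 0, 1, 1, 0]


Look up each index in the dictionary:
  3 -> 'test'
  0 -> 'data'
  1 -> 'fast'
  1 -> 'fast'
  0 -> 'data'

Decoded: "test data fast fast data"


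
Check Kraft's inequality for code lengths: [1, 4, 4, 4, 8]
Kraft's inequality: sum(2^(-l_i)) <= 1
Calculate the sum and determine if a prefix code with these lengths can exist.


Sum = 2^(-1) + 2^(-4) + 2^(-4) + 2^(-4) + 2^(-8)
    = 0.5 + 0.0625 + 0.0625 + 0.0625 + 0.00390625
    = 177/256 = 0.69140625
Since 0.69140625 <= 1, Kraft's inequality IS satisfied.
A prefix code with these lengths CAN exist.

Kraft sum = 0.69140625. Satisfied.


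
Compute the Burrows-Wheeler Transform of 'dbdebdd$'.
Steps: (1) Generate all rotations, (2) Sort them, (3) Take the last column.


Rotations (sorted):
  0: $dbdebdd -> last char: d
  1: bdd$dbde -> last char: e
  2: bdebdd$d -> last char: d
  3: d$dbdebd -> last char: d
  4: dbdebdd$ -> last char: $
  5: dd$dbdeb -> last char: b
  6: debdd$db -> last char: b
  7: ebdd$dbd -> last char: d


BWT = dedd$bbd


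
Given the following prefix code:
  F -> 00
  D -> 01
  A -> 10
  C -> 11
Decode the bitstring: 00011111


Decoding step by step:
Bits 00 -> F
Bits 01 -> D
Bits 11 -> C
Bits 11 -> C


Decoded message: FDCC


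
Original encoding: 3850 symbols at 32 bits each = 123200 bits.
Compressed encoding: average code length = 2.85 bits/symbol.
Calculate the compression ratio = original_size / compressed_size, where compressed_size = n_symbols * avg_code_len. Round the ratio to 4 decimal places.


original_size = n_symbols * orig_bits = 3850 * 32 = 123200 bits
compressed_size = n_symbols * avg_code_len = 3850 * 2.85 = 10972.5 bits
ratio = original_size / compressed_size = 123200 / 10972.5 = 11.2281

Compression ratio = 11.2281
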